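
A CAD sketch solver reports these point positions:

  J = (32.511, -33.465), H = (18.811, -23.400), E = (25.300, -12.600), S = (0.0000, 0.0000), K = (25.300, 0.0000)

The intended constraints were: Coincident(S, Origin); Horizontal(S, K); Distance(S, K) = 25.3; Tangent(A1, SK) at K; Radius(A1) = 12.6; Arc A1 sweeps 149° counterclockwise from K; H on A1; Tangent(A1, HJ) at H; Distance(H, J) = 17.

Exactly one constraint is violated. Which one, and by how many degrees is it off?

Tangent(A1, HJ) at H — off by 5.30°.

S = (0.00, 0.00) ✓; S.y = 0.00, K.y = 0.00 ✓; |SK| = 25.30 ✓; ∠(EK, KS) = 90.00° ✓; |EK| = 12.60 ✓; bearing(E→H) − bearing(E→K) = 149.0° ✓; |EH| = 12.60 ✓; ∠(EH, HJ) = 95.30° ✗; |HJ| = 17.00 ✓.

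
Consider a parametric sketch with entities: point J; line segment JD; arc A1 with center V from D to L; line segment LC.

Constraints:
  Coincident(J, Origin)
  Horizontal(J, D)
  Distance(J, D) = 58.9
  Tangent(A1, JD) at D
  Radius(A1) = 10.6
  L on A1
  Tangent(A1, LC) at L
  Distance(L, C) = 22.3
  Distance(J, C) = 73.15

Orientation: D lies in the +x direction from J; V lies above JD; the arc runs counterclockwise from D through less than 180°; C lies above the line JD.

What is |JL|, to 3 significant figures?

70.4

Checks: J = (0.00, 0.00) ✓; |VL| = 10.60 ✓; ∠(VL, LC) = 90.00° ✓; |LC| = 22.30 ✓; |JC| = 73.15 ✓.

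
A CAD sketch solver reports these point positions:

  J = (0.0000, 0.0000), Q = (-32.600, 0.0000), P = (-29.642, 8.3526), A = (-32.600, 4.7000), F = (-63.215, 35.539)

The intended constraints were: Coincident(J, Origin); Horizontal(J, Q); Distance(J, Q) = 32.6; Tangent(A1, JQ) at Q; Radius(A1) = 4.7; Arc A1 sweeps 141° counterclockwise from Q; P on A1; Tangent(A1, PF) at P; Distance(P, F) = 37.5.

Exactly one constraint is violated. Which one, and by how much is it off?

Distance(P, F) = 37.5 — off by 5.70.

J = (0.00, 0.00) ✓; J.y = 0.00, Q.y = 0.00 ✓; |JQ| = 32.60 ✓; ∠(AQ, QJ) = 90.00° ✓; |AQ| = 4.700 ✓; bearing(A→P) − bearing(A→Q) = 141.0° ✓; |AP| = 4.700 ✓; ∠(AP, PF) = 90.00° ✓; |PF| = 43.20 ✗.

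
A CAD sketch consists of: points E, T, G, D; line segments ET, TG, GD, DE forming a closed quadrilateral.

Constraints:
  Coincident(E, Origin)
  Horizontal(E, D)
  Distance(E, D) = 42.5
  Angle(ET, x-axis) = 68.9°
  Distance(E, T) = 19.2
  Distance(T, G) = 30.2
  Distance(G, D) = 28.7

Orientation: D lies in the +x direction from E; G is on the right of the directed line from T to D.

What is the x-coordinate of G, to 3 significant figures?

16.0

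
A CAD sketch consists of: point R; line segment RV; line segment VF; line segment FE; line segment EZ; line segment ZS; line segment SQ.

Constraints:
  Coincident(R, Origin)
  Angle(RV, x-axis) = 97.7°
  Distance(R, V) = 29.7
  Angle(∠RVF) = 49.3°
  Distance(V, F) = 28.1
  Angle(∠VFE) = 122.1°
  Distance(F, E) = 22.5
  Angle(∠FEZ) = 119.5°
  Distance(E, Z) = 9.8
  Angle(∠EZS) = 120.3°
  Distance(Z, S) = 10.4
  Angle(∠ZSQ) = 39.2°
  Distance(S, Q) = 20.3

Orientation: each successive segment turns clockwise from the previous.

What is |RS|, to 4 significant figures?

7.880

R is at the origin; RV runs at 97.7° with length 29.7, so V = (-3.979, 29.43). ∠RVF = 49.3° gives VF at -33.00° from the x-axis; with |VF| = 28.1, F = (19.59, 14.13). ∠VFE = 122.1° gives FE at -90.90° from the x-axis; with |FE| = 22.5, E = (19.23, -8.369). ∠FEZ = 119.5° gives EZ at -151.4° from the x-axis; with |EZ| = 9.8, Z = (10.63, -13.06). ∠EZS = 120.3° gives ZS at 148.9° from the x-axis; with |ZS| = 10.4, S = (1.724, -7.689). Then |RS| = |S − R| = 7.880.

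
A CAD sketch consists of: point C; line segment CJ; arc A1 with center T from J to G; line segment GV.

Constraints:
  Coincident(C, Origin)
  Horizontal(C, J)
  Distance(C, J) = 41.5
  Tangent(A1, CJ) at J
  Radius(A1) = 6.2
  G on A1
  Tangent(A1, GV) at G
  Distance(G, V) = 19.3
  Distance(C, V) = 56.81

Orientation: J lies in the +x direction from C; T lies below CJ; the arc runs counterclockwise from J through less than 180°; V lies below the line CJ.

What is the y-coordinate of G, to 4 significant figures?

-10.78

Checks: |TG| = 6.200 ✓; ∠(TG, GV) = 90.00° ✓; |GV| = 19.30 ✓; |CV| = 56.81 ✓.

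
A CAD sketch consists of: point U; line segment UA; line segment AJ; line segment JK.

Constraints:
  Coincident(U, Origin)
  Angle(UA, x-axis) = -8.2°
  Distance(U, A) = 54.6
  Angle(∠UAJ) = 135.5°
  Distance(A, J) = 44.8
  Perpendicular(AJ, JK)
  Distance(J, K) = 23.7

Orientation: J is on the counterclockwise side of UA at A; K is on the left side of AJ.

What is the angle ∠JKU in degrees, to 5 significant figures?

99.870°

U is at the origin; UA runs at -8.2° with length 54.6, so A = 54.6·(cos -8.2°, sin -8.2°) = (54.042, -7.7875). ∠UAJ = 135.5°, so AJ runs at -8.2° + (180° − 135.5°) = 36.300° from the x-axis; with |AJ| = 44.8, J = A + 44.8·(cos 36.300°, sin 36.300°) = (90.147, 18.735). The perpendicularity gives JK at right angles to AJ; with |JK| = 23.7 on the left of AJ, K = J + 23.7·(-0.59201, 0.80593) = (76.117, 37.835). Then cos ∠JKU = KJ·KU / (|KJ||KU|), giving 99.870°.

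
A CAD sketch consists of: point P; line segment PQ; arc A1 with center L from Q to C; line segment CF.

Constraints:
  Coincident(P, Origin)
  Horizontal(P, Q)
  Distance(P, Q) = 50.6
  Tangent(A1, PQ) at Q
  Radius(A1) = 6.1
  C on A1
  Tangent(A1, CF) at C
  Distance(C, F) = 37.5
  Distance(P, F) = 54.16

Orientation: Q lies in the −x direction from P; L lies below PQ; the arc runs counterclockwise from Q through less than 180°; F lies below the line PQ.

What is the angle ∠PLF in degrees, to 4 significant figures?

73.38°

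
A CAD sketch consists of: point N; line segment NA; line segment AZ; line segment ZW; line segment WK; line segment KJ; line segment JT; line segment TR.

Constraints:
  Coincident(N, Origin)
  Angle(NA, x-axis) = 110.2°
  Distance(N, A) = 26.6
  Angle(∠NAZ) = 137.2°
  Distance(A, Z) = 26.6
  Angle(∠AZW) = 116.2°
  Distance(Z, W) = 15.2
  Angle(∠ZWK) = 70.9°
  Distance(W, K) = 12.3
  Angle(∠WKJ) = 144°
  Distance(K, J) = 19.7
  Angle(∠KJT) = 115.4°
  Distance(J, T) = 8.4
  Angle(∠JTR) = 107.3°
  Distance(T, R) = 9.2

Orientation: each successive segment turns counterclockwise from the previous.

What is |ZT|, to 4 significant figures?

22.40

N is at the origin; NA runs at 110.2° with length 26.6, so A = (-9.185, 24.96). ∠NAZ = 137.2° gives AZ at 153.0° from the x-axis; with |AZ| = 26.6, Z = (-32.89, 37.04). ∠AZW = 116.2° gives ZW at -143.2° from the x-axis; with |ZW| = 15.2, W = (-45.06, 27.93). ∠ZWK = 70.9° gives WK at -34.10° from the x-axis; with |WK| = 12.3, K = (-34.87, 21.04). ∠WKJ = 144.0° gives KJ at 1.900° from the x-axis; with |KJ| = 19.7, J = (-15.18, 21.69). ∠KJT = 115.4° gives JT at 66.50° from the x-axis; with |JT| = 8.4, T = (-11.83, 29.40). Then |ZT| = |T − Z| = 22.40.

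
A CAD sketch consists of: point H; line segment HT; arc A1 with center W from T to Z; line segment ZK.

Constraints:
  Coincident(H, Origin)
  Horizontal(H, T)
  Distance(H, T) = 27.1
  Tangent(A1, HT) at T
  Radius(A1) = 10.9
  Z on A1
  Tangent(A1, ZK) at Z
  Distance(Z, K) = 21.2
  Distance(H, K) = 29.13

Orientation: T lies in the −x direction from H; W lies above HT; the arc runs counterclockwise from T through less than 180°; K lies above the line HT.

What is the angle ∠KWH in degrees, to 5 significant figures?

65.708°

Checks: |WZ| = 10.90 ✓; ∠(WZ, ZK) = 90.00° ✓; |ZK| = 21.20 ✓; |HK| = 29.13 ✓.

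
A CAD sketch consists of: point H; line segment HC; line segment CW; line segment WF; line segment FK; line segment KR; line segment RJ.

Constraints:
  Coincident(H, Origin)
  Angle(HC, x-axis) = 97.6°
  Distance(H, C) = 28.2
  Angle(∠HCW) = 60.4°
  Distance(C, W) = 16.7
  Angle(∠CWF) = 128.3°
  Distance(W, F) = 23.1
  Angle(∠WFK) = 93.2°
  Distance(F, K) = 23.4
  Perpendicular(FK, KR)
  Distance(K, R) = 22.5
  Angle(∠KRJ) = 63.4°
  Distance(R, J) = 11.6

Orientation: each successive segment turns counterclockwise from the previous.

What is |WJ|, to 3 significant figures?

15.4

The perpendicularity gives KR at right angles to FK, so KR runs at 85.7°; with |KR| = 22.5, R = (7.55, 15.4). ∠KRJ = 63.4° gives RJ at -158° from the x-axis; with |RJ| = 11.6, J = (-3.19, 11.0). Then |WJ| = |J − W| = 15.4.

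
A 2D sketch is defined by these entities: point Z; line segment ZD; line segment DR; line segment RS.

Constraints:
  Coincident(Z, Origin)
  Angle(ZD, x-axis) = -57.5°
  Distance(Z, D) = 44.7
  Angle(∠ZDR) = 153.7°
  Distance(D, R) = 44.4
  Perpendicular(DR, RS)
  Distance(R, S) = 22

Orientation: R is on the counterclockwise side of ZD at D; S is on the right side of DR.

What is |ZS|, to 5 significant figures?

94.252

Z is at the origin; ZD runs at -57.5° with length 44.7, so D = 44.7·(cos -57.5°, sin -57.5°) = (24.017, -37.700). ∠ZDR = 153.7°, so DR runs at -57.5° + (180° − 153.7°) = -31.200° from the x-axis; with |DR| = 44.4, R = D + 44.4·(cos -31.200°, sin -31.200°) = (61.995, -60.700). DR ⟂ RS; with |RS| = 22.0 on the right of DR, S = R + 22.0·(-0.51803, -0.85536) = (50.599, -79.518). Then |ZS| = |S − Z| = 94.252.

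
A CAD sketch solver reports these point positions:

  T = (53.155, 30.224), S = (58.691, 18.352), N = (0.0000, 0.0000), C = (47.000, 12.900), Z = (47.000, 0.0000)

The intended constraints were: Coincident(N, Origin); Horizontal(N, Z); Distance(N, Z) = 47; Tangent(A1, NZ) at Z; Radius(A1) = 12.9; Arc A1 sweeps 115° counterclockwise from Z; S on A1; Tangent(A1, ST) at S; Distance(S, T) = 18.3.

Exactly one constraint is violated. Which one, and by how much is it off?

Distance(S, T) = 18.3 — off by 5.20.

N = (0.00, 0.00) ✓; N.y = 0.00, Z.y = 0.00 ✓; |NZ| = 47.00 ✓; ∠(CZ, ZN) = 90.00° ✓; |CZ| = 12.90 ✓; bearing(C→S) − bearing(C→Z) = 115.0° ✓; |CS| = 12.90 ✓; ∠(CS, ST) = 90.00° ✓; |ST| = 13.10 ✗.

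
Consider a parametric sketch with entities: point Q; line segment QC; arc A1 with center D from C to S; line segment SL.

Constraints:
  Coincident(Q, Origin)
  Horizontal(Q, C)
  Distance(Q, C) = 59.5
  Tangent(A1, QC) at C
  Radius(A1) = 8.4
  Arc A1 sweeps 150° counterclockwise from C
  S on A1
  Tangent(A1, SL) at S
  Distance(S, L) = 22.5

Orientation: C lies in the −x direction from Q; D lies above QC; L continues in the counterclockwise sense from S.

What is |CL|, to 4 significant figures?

30.96

Q is at the origin; QC is horizontal with |QC| = 59.5 and C on the −x side, so C = (-59.50, 0.000). A1 meets QC tangentially, so DC is at right angles to QC, so D = C + (0, 8.4) = (-59.50, 8.400). On A1, C sits at bearing -90° from D; a 150° counterclockwise sweep puts S at bearing 60°, so S = D + 8.4·(cos 60°, sin 60°) = (-55.30, 15.67). A1 meets SL tangentially, so DS is at right angles to SL, so SL runs along (−sin 60°, cos 60°); with |SL| = 22.5, L = (-74.79, 26.92). Then |CL| = |L − C| = 30.96.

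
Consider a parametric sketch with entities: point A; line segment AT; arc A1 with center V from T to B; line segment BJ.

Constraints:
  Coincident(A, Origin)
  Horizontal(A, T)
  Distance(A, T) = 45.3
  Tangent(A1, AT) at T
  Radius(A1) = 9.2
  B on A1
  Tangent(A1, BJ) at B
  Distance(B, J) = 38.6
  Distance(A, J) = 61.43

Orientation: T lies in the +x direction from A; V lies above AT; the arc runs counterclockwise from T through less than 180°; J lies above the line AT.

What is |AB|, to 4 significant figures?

55.24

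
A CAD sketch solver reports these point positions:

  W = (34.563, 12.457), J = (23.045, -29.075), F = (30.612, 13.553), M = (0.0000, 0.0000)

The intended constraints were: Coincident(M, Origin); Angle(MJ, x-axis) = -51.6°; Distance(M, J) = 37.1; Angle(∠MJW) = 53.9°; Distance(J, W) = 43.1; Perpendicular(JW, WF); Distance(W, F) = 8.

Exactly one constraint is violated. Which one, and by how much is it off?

Distance(W, F) = 8 — off by 3.90.

M = (0.00, 0.00) ✓; MJ at -51.60° ✓; |MJ| = 37.10 ✓; ∠MJW = 53.90° ✓; |JW| = 43.10 ✓; ∠(JW, WF) = 90.00° ✓; |WF| = 4.100 ✗.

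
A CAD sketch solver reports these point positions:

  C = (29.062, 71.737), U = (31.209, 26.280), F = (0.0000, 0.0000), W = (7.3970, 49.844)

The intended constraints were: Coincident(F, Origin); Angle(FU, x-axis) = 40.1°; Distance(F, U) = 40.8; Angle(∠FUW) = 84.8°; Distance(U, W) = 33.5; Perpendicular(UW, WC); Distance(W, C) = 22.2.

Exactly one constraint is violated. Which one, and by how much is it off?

Distance(W, C) = 22.2 — off by 8.60.

F = (0.00, 0.00) ✓; FU at 40.10° ✓; |FU| = 40.80 ✓; ∠FUW = 84.80° ✓; |UW| = 33.50 ✓; ∠(UW, WC) = 90.00° ✓; |WC| = 30.80 ✗.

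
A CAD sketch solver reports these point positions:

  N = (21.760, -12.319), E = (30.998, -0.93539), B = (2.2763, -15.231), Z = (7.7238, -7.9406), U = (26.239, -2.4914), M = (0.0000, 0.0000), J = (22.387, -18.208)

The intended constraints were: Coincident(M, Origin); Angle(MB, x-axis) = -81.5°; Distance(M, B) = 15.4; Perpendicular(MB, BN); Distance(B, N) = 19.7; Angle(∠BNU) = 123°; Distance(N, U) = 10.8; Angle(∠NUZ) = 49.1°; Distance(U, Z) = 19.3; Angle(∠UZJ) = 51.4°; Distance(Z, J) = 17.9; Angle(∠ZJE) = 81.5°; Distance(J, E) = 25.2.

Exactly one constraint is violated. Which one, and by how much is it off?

Distance(J, E) = 25.2 — off by 5.90.

M = (0.00, 0.00) ✓; MB at -81.50° ✓; |MB| = 15.40 ✓; ∠(MB, BN) = 90.00° ✓; |BN| = 19.70 ✓; ∠BNU = 123.0° ✓; |NU| = 10.80 ✓; ∠NUZ = 49.10° ✓; |UZ| = 19.30 ✓; ∠UZJ = 51.40° ✓; |ZJ| = 17.90 ✓; ∠ZJE = 81.50° ✓; |JE| = 19.30 ✗.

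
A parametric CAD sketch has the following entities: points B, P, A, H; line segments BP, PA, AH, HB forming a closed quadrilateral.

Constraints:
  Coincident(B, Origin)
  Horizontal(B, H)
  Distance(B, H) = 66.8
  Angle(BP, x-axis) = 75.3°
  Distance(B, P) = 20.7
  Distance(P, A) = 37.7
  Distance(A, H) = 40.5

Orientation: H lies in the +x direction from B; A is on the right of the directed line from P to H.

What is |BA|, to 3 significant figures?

29.5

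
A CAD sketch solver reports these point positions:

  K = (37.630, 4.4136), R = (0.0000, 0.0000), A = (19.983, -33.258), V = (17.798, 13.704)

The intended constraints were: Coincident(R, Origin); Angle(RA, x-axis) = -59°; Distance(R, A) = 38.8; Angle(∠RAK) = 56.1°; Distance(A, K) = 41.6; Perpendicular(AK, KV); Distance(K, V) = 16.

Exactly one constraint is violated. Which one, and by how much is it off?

Distance(K, V) = 16 — off by 5.90.

R = (0.00, 0.00) ✓; RA at -59.00° ✓; |RA| = 38.80 ✓; ∠RAK = 56.10° ✓; |AK| = 41.60 ✓; ∠(AK, KV) = 90.00° ✓; |KV| = 21.90 ✗.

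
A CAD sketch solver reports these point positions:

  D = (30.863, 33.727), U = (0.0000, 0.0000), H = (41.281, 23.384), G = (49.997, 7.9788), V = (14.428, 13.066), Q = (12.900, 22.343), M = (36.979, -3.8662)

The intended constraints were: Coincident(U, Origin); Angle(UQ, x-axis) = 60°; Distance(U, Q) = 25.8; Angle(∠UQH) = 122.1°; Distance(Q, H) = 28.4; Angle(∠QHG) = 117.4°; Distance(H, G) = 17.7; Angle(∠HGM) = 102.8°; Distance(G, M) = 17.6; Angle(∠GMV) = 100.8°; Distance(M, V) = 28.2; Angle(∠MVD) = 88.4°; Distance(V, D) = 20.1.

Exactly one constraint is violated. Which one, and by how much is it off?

Distance(V, D) = 20.1 — off by 6.30.

U = (0.00, 0.00) ✓; UQ at 60.00° ✓; |UQ| = 25.80 ✓; ∠UQH = 122.1° ✓; |QH| = 28.40 ✓; ∠QHG = 117.4° ✓; |HG| = 17.70 ✓; ∠HGM = 102.8° ✓; |GM| = 17.60 ✓; ∠GMV = 100.8° ✓; |MV| = 28.20 ✓; ∠MVD = 88.40° ✓; |VD| = 26.40 ✗.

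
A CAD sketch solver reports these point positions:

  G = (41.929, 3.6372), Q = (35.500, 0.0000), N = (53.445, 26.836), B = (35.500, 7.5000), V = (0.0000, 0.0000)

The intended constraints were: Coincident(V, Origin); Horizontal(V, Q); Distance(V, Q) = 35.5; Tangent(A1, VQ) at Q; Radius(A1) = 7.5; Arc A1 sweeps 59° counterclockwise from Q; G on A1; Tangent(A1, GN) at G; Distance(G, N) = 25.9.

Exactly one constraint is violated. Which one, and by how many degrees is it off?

Tangent(A1, GN) at G — off by 4.60°.

V = (0.00, 0.00) ✓; V.y = 0.00, Q.y = 0.00 ✓; |VQ| = 35.50 ✓; ∠(BQ, QV) = 90.00° ✓; |BQ| = 7.500 ✓; bearing(B→G) − bearing(B→Q) = 59.00° ✓; |BG| = 7.500 ✓; ∠(BG, GN) = 85.40° ✗; |GN| = 25.90 ✓.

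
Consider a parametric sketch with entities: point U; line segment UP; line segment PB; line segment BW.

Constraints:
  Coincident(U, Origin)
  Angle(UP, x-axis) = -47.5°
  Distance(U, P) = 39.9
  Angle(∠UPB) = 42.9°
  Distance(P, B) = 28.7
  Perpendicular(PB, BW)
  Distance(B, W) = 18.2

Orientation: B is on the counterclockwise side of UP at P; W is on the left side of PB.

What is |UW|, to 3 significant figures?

8.98

U is at the origin; UP runs at -47.5° with length 39.9, so P = 39.9·(cos -47.5°, sin -47.5°) = (27.0, -29.4). ∠UPB = 42.9°, so PB runs at -47.5° + (180° − 42.9°) = 89.6° from the x-axis; with |PB| = 28.7, B = P + 28.7·(cos 89.6°, sin 89.6°) = (27.2, -0.718). The perpendicularity gives BW at right angles to PB; with |BW| = 18.2 on the left of PB, W = B + 18.2·(-1.00, 0.00698) = (8.96, -0.591). Then |UW| = |W − U| = 8.98.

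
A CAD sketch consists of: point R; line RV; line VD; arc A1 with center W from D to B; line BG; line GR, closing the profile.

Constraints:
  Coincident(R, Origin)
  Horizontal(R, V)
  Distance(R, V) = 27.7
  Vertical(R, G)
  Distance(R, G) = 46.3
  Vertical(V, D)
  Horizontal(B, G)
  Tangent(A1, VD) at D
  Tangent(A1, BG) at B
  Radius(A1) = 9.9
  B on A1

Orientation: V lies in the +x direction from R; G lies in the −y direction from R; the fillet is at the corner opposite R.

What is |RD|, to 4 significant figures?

45.74

The virtual corner opposite R is at (27.70, -46.30). A1 meets VD tangentially, so WD is at right angles to VD and tangency of A1 to BG means the radius WB is perpendicular to BG, with radius 9.9, so the center W sits 9.9 in from both sides at W = (17.80, -36.40). That places the tangent points at D = (27.70, -36.40) on VD and B = (17.80, -46.30) on BG. Then |RD| = |D − R| = 45.74.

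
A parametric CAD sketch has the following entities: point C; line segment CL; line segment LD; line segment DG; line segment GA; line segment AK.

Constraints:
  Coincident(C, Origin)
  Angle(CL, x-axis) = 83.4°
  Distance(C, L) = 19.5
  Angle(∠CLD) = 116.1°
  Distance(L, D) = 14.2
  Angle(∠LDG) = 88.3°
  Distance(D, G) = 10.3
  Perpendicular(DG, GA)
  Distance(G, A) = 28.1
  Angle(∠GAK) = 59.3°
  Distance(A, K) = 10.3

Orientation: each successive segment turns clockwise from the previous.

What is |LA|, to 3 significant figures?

17.1

C is at the origin; CL runs at 83.4° with length 19.5, so L = (2.24, 19.4). ∠CLD = 116.1° gives LD at 19.5° from the x-axis; with |LD| = 14.2, D = (15.6, 24.1). ∠LDG = 88.3° gives DG at -72.2° from the x-axis; with |DG| = 10.3, G = (18.8, 14.3). DG is perpendicular to GA, so GA runs at -162°; with |GA| = 28.1, A = (-7.98, 5.71). Then |LA| = |A − L| = 17.1.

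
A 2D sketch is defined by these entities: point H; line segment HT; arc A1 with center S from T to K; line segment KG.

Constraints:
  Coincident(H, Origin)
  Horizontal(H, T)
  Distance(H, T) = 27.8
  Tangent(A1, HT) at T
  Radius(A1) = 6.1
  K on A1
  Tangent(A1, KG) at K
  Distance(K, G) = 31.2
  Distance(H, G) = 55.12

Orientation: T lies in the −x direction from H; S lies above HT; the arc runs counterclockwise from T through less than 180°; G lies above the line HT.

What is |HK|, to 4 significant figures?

25.30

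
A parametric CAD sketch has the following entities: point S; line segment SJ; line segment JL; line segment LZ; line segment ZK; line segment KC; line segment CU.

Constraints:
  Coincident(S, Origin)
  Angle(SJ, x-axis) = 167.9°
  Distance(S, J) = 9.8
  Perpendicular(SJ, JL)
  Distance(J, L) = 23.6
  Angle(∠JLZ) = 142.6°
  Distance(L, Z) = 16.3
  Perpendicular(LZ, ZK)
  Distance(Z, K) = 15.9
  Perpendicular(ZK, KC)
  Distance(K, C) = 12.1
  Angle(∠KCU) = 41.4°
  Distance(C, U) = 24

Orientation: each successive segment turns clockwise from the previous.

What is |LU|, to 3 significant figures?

22.2

S is at the origin; SJ runs at 167.9° with length 9.8, so J = (-9.58, 2.05). SJ is perpendicular to JL, so JL runs at 77.9°; with |JL| = 23.6, L = (-4.64, 25.1). ∠JLZ = 142.6° gives LZ at 40.5° from the x-axis; with |LZ| = 16.3, Z = (7.76, 35.7). The perpendicularity gives ZK at right angles to LZ, so ZK runs at -49.5°; with |ZK| = 15.9, K = (18.1, 23.6). ZK ⟂ KC, so KC runs at -140°; with |KC| = 12.1, C = (8.88, 15.8). ∠KCU = 41.4° gives CU at 81.9° from the x-axis; with |CU| = 24.0, U = (12.3, 39.5). Then |LU| = |U − L| = 22.2.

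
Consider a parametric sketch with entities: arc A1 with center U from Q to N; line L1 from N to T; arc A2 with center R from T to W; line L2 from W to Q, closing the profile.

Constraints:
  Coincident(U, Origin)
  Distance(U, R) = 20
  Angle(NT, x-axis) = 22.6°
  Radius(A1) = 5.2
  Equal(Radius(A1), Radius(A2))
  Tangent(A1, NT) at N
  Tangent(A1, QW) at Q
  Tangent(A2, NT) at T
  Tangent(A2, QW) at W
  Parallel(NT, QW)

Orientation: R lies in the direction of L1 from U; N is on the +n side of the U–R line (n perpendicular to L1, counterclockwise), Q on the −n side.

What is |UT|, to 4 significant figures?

20.66

The slot axis is L1's direction at 22.6°, so u = (cos 22.6°, sin 22.6°) = (0.9232, 0.3843) and n = (−sin 22.6°, cos 22.6°) = (-0.3843, 0.9232). U is at the origin and R lies 20.0 along u from U, so R = 20.0·u = (18.46, 7.686). Tangency of A1 to both parallel lines with radius 5.2 puts N and Q at U ± 5.2·n: N = (-1.998, 4.801), Q = (1.998, -4.801). Equal radii place T and W the same way about R: T = R + 5.2·n = (16.47, 12.49), W = R − 5.2·n = (20.46, 2.885). Then |UT| = |T − U| = 20.66.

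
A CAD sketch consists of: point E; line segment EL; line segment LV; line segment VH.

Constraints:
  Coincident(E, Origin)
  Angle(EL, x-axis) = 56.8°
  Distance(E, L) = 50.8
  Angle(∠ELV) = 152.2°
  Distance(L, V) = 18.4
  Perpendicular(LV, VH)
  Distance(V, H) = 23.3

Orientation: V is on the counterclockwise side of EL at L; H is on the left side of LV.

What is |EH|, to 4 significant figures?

63.34

∠ELV = 152.2°, so LV runs at 56.8° + (180° − 152.2°) = 84.60° from the x-axis; with |LV| = 18.4, V = L + 18.4·(cos 84.60°, sin 84.60°) = (29.55, 60.83). The perpendicularity gives VH at right angles to LV; with |VH| = 23.3 on the left of LV, H = V + 23.3·(-0.9956, 0.09411) = (6.351, 63.02). Then |EH| = |H − E| = 63.34.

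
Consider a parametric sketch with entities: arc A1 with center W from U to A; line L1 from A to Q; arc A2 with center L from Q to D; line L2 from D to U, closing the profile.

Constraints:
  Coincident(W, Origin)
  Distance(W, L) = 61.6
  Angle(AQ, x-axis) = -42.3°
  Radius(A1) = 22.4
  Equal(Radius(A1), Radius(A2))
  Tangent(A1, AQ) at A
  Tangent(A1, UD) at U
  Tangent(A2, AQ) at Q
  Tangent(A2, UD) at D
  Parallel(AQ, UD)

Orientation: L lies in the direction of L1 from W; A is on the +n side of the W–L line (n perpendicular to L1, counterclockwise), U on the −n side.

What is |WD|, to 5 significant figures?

65.546

Tangency of A1 to both parallel lines with radius 22.4 puts A and U at W ± 22.4·n: A = (15.075, 16.568), U = (-15.075, -16.568). Equal radii place Q and D the same way about L: Q = L + 22.4·n = (60.637, -24.890), D = L − 22.4·n = (30.486, -58.025). Then |WD| = |D − W| = 65.546.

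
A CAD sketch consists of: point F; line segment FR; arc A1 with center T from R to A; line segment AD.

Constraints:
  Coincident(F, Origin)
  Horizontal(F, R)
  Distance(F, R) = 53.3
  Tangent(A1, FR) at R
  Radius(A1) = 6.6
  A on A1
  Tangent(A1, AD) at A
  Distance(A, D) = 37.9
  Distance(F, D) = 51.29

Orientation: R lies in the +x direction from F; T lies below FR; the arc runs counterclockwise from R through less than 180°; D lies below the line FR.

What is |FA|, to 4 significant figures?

47.36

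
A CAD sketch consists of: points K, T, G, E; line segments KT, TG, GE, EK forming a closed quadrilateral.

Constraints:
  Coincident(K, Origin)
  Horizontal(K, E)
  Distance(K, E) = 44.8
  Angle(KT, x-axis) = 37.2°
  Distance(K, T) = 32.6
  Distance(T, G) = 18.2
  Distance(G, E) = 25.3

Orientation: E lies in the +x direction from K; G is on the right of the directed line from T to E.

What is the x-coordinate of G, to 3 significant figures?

19.6

K is at the origin; KE is horizontal with |KE| = 44.8 and E in +x, so E = (44.8, 0). KT runs at 37.2° with |KT| = 32.6, so T = (26.0, 19.7). G is determined by |TG| = 18.2 and |GE| = 25.3 together: it lies at the intersection of circle(T, 18.2) and circle(E, 25.3). With |TE| = 27.3, the foot of the radical line on TE is 7.97 from T and the perpendicular offset is √(18.2² − 7.97²) = 16.4. Taking the right-of-TE solution: G = (19.6, 2.65).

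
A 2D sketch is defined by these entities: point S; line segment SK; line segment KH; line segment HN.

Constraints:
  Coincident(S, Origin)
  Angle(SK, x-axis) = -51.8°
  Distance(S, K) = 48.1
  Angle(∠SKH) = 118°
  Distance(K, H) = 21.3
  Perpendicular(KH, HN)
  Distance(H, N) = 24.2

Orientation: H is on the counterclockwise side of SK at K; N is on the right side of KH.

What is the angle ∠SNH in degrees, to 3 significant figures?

33.4°

∠SKH = 118.0°, so KH runs at -51.8° + (180° − 118.0°) = 10.2° from the x-axis; with |KH| = 21.3, H = K + 21.3·(cos 10.2°, sin 10.2°) = (50.7, -34.0). KH ⟂ HN; with |HN| = 24.2 on the right of KH, N = H + 24.2·(0.177, -0.984) = (55.0, -57.8). Then cos ∠SNH = NS·NH / (|NS||NH|), giving 33.4°.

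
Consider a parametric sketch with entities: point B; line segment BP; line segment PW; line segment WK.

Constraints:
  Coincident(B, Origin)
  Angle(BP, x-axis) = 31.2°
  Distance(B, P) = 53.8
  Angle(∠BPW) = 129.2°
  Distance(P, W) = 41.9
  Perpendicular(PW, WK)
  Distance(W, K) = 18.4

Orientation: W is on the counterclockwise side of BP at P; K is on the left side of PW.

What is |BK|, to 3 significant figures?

79.4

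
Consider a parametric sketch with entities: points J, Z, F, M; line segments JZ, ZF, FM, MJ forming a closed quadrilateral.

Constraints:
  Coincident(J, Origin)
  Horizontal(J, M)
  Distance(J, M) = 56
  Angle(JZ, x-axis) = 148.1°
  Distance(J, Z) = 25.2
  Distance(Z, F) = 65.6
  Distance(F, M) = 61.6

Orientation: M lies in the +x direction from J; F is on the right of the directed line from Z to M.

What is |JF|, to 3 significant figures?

44.8

J is at the origin; JM is horizontal with |JM| = 56.0 and M in +x, so M = (56.0, 0). JZ runs at 148.1° with |JZ| = 25.2, so Z = (-21.4, 13.3). F is determined by |ZF| = 65.6 and |FM| = 61.6 together: it lies at the intersection of circle(Z, 65.6) and circle(M, 61.6). With |ZM| = 78.5, the foot of the radical line on ZM is 42.5 from Z and the perpendicular offset is √(65.6² − 42.5²) = 50.0. Taking the right-of-ZM solution: F = (12.0, -43.1).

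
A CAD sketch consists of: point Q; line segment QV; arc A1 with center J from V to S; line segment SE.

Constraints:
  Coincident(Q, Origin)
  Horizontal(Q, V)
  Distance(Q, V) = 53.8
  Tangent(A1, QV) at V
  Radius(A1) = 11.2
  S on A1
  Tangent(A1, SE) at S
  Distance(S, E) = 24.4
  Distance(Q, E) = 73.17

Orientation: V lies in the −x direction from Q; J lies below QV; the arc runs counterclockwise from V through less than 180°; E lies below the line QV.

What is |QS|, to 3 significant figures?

66.1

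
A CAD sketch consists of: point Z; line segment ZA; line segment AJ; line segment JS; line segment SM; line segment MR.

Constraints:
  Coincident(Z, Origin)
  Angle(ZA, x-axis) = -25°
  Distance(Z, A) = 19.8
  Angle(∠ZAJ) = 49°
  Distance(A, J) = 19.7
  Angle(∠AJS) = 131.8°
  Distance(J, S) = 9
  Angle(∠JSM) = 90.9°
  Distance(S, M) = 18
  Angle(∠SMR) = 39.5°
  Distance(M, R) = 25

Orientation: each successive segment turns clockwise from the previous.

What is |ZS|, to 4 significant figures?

15.14

Z is at the origin; ZA runs at -25.0° with length 19.8, so A = (17.94, -8.368). ∠ZAJ = 49.0° gives AJ at -156.0° from the x-axis; with |AJ| = 19.7, J = (-0.05195, -16.38). ∠AJS = 131.8° gives JS at 155.8° from the x-axis; with |JS| = 9.0, S = (-8.261, -12.69). Then |ZS| = |S − Z| = 15.14.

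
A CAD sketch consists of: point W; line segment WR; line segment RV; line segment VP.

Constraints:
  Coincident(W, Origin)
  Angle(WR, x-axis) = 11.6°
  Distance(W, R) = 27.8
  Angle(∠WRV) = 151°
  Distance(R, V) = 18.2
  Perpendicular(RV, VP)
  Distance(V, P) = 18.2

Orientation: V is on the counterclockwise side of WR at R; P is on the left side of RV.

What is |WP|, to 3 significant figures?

42.8

∠WRV = 151.0°, so RV runs at 11.6° + (180° − 151.0°) = 40.6° from the x-axis; with |RV| = 18.2, V = R + 18.2·(cos 40.6°, sin 40.6°) = (41.1, 17.4). RV is perpendicular to VP; with |VP| = 18.2 on the left of RV, P = V + 18.2·(-0.651, 0.759) = (29.2, 31.3). Then |WP| = |P − W| = 42.8.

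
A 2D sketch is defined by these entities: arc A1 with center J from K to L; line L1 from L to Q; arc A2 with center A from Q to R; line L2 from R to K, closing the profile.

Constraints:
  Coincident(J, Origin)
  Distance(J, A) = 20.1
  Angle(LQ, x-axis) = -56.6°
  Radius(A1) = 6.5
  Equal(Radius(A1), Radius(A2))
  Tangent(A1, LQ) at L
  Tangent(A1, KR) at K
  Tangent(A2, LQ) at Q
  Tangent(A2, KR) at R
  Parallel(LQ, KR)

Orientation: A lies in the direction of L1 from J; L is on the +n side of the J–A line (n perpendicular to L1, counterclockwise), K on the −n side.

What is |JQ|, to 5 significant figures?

21.125

The slot axis is L1's direction at -56.6°, so u = (cos -56.6°, sin -56.6°) = (0.55048, -0.83485) and n = (−sin -56.6°, cos -56.6°) = (0.83485, 0.55048). J is at the origin and A lies 20.1 along u from J, so A = 20.1·u = (11.065, -16.780). Tangency of A1 to both parallel lines with radius 6.5 puts L and K at J ± 6.5·n: L = (5.4265, 3.5781), K = (-5.4265, -3.5781). Equal radii place Q and R the same way about A: Q = A + 6.5·n = (16.491, -13.202), R = A − 6.5·n = (5.6382, -20.359). Then |JQ| = |Q − J| = 21.125.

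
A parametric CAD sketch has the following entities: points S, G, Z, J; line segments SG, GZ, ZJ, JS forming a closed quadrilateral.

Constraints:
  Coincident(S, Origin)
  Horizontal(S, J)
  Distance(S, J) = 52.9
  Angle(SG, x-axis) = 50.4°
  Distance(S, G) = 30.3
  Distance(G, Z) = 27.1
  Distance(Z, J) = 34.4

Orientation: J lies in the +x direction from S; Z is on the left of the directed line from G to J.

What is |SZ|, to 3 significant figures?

55.6

Checks: |GZ| = 27.10 ✓; |ZJ| = 34.40 ✓.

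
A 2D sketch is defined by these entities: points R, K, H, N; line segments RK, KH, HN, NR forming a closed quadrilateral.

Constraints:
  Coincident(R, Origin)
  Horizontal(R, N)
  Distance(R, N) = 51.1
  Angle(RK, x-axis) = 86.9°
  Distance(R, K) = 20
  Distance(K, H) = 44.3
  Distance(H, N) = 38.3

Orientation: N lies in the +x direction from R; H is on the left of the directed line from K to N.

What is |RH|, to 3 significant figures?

56.0

R is at the origin; RN is horizontal with |RN| = 51.1 and N in +x, so N = (51.1, 0). RK runs at 86.9° with |RK| = 20.0, so K = (1.08, 20.0). H is determined by |KH| = 44.3 and |HN| = 38.3 together: it lies at the intersection of circle(K, 44.3) and circle(N, 38.3). With |KN| = 53.9, the foot of the radical line on KN is 31.5 from K and the perpendicular offset is √(44.3² − 31.5²) = 31.1. Taking the left-of-KN solution: H = (41.9, 37.2).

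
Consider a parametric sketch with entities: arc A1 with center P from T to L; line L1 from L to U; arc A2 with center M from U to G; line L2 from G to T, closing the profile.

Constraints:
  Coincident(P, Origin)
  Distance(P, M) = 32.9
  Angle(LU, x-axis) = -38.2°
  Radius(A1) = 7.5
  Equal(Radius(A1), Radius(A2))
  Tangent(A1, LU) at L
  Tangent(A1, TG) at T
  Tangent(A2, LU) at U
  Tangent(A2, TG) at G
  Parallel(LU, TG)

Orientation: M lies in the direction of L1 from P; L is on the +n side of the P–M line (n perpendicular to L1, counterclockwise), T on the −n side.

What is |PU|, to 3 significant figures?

33.7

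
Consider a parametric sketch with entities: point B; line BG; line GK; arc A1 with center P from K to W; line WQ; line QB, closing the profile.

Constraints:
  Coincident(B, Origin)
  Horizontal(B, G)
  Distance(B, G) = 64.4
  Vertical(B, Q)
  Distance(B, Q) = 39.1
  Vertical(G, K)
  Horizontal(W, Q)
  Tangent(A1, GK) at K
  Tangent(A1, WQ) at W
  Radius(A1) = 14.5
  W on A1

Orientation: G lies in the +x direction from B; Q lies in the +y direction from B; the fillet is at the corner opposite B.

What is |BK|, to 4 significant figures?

68.94

The virtual corner opposite B is at (64.40, 39.10). The tangent condition forces PK to be normal to GK and A1 meets WQ tangentially, so PW is at right angles to WQ, with radius 14.5, so the center P sits 14.5 in from both sides at P = (49.90, 24.60). That places the tangent points at K = (64.40, 24.60) on GK and W = (49.90, 39.10) on WQ. Then |BK| = |K − B| = 68.94.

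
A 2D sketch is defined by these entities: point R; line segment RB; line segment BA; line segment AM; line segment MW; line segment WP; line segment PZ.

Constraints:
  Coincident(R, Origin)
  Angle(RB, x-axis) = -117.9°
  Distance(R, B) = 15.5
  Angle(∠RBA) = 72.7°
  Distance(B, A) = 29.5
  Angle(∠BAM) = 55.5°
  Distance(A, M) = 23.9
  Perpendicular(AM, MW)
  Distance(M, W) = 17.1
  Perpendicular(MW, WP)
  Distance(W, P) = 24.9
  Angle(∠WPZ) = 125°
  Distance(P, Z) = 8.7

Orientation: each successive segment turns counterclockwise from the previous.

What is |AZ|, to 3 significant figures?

11.6

R is at the origin; RB runs at -117.9° with length 15.5, so B = (-7.25, -13.7). ∠RBA = 72.7° gives BA at -10.6° from the x-axis; with |BA| = 29.5, A = (21.7, -19.1). ∠BAM = 55.5° gives AM at 114° from the x-axis; with |AM| = 23.9, M = (12.1, 2.73). The perpendicularity gives MW at right angles to AM, so MW runs at -156°; with |MW| = 17.1, W = (-3.57, -4.20). MW is perpendicular to WP, so WP runs at -66.1°; with |WP| = 24.9, P = (6.52, -27.0). ∠WPZ = 125.0° gives PZ at -11.1° from the x-axis; with |PZ| = 8.7, Z = (15.1, -28.6). Then |AZ| = |Z − A| = 11.6.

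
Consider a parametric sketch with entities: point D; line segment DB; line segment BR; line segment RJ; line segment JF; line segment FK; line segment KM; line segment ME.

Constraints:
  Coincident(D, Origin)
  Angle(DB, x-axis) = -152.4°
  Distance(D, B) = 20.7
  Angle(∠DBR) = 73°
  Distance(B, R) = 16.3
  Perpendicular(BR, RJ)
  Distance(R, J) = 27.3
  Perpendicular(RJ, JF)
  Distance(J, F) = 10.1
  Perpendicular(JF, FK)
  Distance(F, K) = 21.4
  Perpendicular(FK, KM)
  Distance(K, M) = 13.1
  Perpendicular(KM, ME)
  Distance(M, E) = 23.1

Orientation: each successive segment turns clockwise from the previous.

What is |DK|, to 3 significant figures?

13.9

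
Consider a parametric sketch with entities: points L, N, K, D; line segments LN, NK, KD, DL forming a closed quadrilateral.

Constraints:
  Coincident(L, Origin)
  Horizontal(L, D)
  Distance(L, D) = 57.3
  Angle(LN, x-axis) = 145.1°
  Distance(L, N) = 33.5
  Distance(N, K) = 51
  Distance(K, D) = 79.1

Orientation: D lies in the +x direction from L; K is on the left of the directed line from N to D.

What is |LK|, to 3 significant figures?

59.1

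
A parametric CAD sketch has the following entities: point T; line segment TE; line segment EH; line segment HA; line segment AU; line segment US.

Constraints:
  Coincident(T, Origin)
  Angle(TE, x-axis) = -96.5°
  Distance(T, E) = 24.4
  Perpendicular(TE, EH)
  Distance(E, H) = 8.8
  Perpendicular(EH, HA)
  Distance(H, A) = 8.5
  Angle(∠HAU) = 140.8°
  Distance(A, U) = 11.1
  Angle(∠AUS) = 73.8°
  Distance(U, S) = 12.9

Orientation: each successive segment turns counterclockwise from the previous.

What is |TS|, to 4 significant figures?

18.75

T is at the origin; TE runs at -96.5° with length 24.4, so E = (-2.762, -24.24). TE ⟂ EH, so EH runs at -6.500°; with |EH| = 8.8, H = (5.981, -25.24). EH ⟂ HA, so HA runs at 83.50°; with |HA| = 8.5, A = (6.944, -16.79). ∠HAU = 140.8° gives AU at 122.7° from the x-axis; with |AU| = 11.1, U = (0.9468, -7.453). ∠AUS = 73.8° gives US at -131.1° from the x-axis; with |US| = 12.9, S = (-7.533, -17.17). Then |TS| = |S − T| = 18.75.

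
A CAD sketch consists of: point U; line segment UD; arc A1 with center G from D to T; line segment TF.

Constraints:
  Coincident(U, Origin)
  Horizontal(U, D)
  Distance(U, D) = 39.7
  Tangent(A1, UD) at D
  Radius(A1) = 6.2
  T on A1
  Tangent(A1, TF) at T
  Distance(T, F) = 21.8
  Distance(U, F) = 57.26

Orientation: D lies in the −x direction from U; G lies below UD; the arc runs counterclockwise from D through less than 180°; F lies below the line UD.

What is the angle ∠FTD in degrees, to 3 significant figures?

142°

Checks: ∠(GD, DU) = 90.00° ✓; |GT| = 6.200 ✓; ∠(GT, TF) = 90.00° ✓; |TF| = 21.80 ✓; |UF| = 57.26 ✓.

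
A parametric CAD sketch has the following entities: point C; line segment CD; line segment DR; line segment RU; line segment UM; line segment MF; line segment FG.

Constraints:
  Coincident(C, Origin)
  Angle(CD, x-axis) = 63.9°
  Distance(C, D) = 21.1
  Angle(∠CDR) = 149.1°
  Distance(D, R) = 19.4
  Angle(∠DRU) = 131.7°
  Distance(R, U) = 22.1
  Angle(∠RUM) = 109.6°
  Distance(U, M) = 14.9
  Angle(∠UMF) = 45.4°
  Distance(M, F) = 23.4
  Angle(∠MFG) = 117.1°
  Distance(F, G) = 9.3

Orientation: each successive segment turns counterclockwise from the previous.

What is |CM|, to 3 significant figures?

48.8

C is at the origin; CD runs at 63.9° with length 21.1, so D = (9.28, 18.9). ∠CDR = 149.1° gives DR at 94.8° from the x-axis; with |DR| = 19.4, R = (7.66, 38.3). ∠DRU = 131.7° gives RU at 143° from the x-axis; with |RU| = 22.1, U = (-10.0, 51.5). ∠RUM = 109.6° gives UM at -146° from the x-axis; with |UM| = 14.9, M = (-22.4, 43.3). Then |CM| = |M − C| = 48.8.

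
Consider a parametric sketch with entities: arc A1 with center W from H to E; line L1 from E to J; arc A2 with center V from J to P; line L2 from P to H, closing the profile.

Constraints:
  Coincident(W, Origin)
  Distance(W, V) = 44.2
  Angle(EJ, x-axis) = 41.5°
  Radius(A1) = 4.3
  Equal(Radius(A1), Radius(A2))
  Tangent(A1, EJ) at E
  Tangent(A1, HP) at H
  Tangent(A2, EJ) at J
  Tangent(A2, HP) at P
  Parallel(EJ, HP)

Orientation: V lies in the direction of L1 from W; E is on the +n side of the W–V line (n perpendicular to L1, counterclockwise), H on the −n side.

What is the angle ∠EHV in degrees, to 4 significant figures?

84.44°

W is at the origin and V lies 44.2 along u from W, so V = 44.2·u = (33.10, 29.29). Tangency of A1 to both parallel lines with radius 4.3 puts E and H at W ± 4.3·n: E = (-2.849, 3.221), H = (2.849, -3.221). Then cos ∠EHV = HE·HV / (|HE||HV|), giving 84.44°.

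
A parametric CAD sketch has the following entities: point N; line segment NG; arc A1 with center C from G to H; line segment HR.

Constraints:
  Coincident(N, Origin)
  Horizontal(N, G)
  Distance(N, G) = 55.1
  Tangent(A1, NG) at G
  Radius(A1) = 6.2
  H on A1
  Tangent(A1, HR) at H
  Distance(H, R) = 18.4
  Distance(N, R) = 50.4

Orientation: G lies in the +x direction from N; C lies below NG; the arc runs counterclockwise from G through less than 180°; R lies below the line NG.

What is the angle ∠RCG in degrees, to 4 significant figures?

148.5°

Checks: N.y = 0.00, G.y = 0.00 ✓; |CG| = 6.200 ✓; |CH| = 6.200 ✓; ∠(CH, HR) = 90.00° ✓; |HR| = 18.40 ✓; |NR| = 50.40 ✓.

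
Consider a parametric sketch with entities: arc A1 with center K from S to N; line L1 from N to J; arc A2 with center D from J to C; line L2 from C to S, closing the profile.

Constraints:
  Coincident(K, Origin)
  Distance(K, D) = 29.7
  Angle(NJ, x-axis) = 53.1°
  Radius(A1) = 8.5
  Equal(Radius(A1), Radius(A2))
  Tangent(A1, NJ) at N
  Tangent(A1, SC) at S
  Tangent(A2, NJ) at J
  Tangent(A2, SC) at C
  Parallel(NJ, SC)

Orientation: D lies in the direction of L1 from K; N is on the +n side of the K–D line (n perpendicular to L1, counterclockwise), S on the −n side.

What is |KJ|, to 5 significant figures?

30.892

Tangency of A1 to both parallel lines with radius 8.5 puts N and S at K ± 8.5·n: N = (-6.7973, 5.1036), S = (6.7973, -5.1036). Equal radii place J and C the same way about D: J = D + 8.5·n = (11.035, 28.854), C = D − 8.5·n = (24.630, 18.647). Then |KJ| = |J − K| = 30.892.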